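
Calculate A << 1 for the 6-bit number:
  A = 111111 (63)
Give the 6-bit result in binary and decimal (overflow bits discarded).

Shift left by 1: drop the top 1 bit(s), append 1 zero(s) on the right.
  111111  ->  discard [1], keep [11111], append 0
= 111110

Answer: 111110 (62)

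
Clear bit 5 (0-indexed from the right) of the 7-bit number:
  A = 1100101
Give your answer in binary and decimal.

Mask = ~(1 << 5) = 1011111
Bit 5 of A is 1, so AND-ing with the mask clears it to 0.
  1100101
& 1011111
---------
  1000101

Answer: 1000101 (69)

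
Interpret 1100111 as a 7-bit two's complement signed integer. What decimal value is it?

MSB is 1, so the value is negative. Find the magnitude:
1. Invert bits:  0011000
2. Add 1:        0011001  = 25
3. Apply sign:   -25

Answer: -25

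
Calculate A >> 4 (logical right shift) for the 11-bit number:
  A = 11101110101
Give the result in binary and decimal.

Logical shift right by 4: drop the bottom 4 bit(s), prepend 4 zero(s) on the left.
  11101110101  ->  keep [1110111], discard [0101], prepend 0000
= 00001110111

Answer: 00001110111 (119)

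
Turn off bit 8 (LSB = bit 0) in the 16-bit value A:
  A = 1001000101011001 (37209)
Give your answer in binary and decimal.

Mask = ~(1 << 8) = 1111111011111111
Bit 8 of A is 1, so AND-ing with the mask clears it to 0.
  1001000101011001
& 1111111011111111
------------------
  1001000001011001

Answer: 1001000001011001 (36953)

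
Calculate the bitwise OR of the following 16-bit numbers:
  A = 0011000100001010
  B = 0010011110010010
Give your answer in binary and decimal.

Apply | to each column (1 where either bit is 1):
  0011000100001010
| 0010011110010010
------------------
  0011011110011010

Answer: 0011011110011010 (14234)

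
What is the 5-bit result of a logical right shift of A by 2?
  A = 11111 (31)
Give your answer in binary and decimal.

Logical shift right by 2: drop the bottom 2 bit(s), prepend 2 zero(s) on the left.
  11111  ->  keep [111], discard [11], prepend 00
= 00111

Answer: 00111 (7)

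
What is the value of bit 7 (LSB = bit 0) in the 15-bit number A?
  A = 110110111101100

Bit 7 is the 8th from the right.
  110110111101100
         ^
That bit is 1.

Answer: 1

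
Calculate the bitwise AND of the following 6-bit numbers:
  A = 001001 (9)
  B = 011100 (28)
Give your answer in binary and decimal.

Apply & to each column (1 only where both bits are 1):
  001001
& 011100
--------
  001000

Answer: 001000 (8)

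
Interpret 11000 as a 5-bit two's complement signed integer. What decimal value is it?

MSB is 1, so the value is negative. Find the magnitude:
1. Invert bits:  00111
2. Add 1:        01000  = 8
3. Apply sign:   -8

Answer: -8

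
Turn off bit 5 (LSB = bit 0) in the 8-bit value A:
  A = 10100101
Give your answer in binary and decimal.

Mask = ~(1 << 5) = 11011111
Bit 5 of A is 1, so AND-ing with the mask clears it to 0.
  10100101
& 11011111
----------
  10000101

Answer: 10000101 (133)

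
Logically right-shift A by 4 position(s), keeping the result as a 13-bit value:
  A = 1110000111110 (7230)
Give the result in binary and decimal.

Logical shift right by 4: drop the bottom 4 bit(s), prepend 4 zero(s) on the left.
  1110000111110  ->  keep [111000011], discard [1110], prepend 0000
= 0000111000011

Answer: 0000111000011 (451)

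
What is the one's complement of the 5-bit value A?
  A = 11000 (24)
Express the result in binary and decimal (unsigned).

Flip each bit (0->1, 1->0):
  11000
  00111

Answer: 00111 (7)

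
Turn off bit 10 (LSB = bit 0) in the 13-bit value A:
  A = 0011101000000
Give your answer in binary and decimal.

Mask = ~(1 << 10) = 1101111111111
Bit 10 of A is 1, so AND-ing with the mask clears it to 0.
  0011101000000
& 1101111111111
---------------
  0001101000000

Answer: 0001101000000 (832)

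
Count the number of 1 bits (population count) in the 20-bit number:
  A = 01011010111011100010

01011010111011100010
1-bits at positions (from bit 0 = LSB): 1, 5, 6, 7, 9, 10, 11, 13, 15, 16, 18
Count = 11

Answer: 11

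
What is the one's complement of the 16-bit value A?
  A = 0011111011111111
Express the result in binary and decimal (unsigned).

Flip each bit (0->1, 1->0):
  0011111011111111
  1100000100000000

Answer: 1100000100000000 (49408)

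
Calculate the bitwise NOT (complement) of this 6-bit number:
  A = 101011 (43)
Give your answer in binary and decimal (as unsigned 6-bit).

Flip each bit (0->1, 1->0):
  101011
  010100

Answer: 010100 (20)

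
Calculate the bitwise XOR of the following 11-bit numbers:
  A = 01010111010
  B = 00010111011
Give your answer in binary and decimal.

Apply ^ to each column (1 where bits differ):
  01010111010
^ 00010111011
-------------
  01000000001

Answer: 01000000001 (513)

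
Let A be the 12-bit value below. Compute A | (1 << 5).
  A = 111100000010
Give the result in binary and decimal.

Mask = 1 << 5 = 000000100000
Bit 5 of A is 0, so OR-ing with the mask flips it to 1.
  111100000010
| 000000100000
--------------
  111100100010

Answer: 111100100010 (3874)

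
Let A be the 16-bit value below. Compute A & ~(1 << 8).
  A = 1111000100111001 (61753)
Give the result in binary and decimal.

Mask = ~(1 << 8) = 1111111011111111
Bit 8 of A is 1, so AND-ing with the mask clears it to 0.
  1111000100111001
& 1111111011111111
------------------
  1111000000111001

Answer: 1111000000111001 (61497)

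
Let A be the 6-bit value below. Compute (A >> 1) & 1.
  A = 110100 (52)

Bit 1 is the 2nd from the right.
  110100
      ^
That bit is 0.

Answer: 0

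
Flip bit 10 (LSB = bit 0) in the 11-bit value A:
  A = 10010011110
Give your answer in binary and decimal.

Mask = 1 << 10 = 10000000000
Bit 10 of A is 1; XOR with the mask flips it to 0.
  10010011110
^ 10000000000
-------------
  00010011110

Answer: 00010011110 (158)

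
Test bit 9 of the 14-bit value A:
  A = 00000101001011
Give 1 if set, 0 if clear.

Bit 9 is the 10th from the right.
  00000101001011
      ^
That bit is 0.

Answer: 0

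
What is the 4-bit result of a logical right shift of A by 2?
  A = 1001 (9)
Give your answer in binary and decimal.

Logical shift right by 2: drop the bottom 2 bit(s), prepend 2 zero(s) on the left.
  1001  ->  keep [10], discard [01], prepend 00
= 0010

Answer: 0010 (2)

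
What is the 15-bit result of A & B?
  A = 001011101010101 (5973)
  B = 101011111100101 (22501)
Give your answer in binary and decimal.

Apply & to each column (1 only where both bits are 1):
  001011101010101
& 101011111100101
-----------------
  001011101000101

Answer: 001011101000101 (5957)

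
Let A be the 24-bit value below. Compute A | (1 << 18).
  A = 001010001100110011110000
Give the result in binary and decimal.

Mask = 1 << 18 = 000001000000000000000000
Bit 18 of A is 0, so OR-ing with the mask flips it to 1.
  001010001100110011110000
| 000001000000000000000000
--------------------------
  001011001100110011110000

Answer: 001011001100110011110000 (2936048)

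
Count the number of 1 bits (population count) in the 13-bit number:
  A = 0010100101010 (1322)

0010100101010
1-bits at positions (from bit 0 = LSB): 1, 3, 5, 8, 10
Count = 5

Answer: 5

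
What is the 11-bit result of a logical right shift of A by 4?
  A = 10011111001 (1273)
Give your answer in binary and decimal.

Logical shift right by 4: drop the bottom 4 bit(s), prepend 4 zero(s) on the left.
  10011111001  ->  keep [1001111], discard [1001], prepend 0000
= 00001001111

Answer: 00001001111 (79)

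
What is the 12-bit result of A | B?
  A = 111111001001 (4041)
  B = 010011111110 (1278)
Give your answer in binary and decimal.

Apply | to each column (1 where either bit is 1):
  111111001001
| 010011111110
--------------
  111111111111

Answer: 111111111111 (4095)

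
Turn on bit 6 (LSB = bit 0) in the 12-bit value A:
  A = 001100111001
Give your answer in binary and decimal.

Mask = 1 << 6 = 000001000000
Bit 6 of A is 0, so OR-ing with the mask flips it to 1.
  001100111001
| 000001000000
--------------
  001101111001

Answer: 001101111001 (889)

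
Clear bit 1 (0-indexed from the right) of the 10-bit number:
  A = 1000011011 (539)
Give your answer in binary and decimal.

Mask = ~(1 << 1) = 1111111101
Bit 1 of A is 1, so AND-ing with the mask clears it to 0.
  1000011011
& 1111111101
------------
  1000011001

Answer: 1000011001 (537)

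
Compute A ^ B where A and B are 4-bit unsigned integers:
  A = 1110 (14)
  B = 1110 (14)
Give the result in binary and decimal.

Apply ^ to each column (1 where bits differ):
  1110
^ 1110
------
  0000

Answer: 0000 (0)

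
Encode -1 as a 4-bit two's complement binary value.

1. Binary of +1:  0001
2. Invert bits:     1110
3. Add 1:           1111

Answer: 1111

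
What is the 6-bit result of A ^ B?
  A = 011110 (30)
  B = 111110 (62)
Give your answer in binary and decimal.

Apply ^ to each column (1 where bits differ):
  011110
^ 111110
--------
  100000

Answer: 100000 (32)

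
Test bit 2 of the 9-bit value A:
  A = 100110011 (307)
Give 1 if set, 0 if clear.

Bit 2 is the 3rd from the right.
  100110011
        ^
That bit is 0.

Answer: 0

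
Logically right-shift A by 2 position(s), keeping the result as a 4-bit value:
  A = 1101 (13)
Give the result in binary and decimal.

Logical shift right by 2: drop the bottom 2 bit(s), prepend 2 zero(s) on the left.
  1101  ->  keep [11], discard [01], prepend 00
= 0011

Answer: 0011 (3)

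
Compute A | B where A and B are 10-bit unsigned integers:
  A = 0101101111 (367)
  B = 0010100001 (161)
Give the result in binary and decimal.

Apply | to each column (1 where either bit is 1):
  0101101111
| 0010100001
------------
  0111101111

Answer: 0111101111 (495)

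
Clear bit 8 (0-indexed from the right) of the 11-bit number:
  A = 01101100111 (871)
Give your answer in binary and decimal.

Mask = ~(1 << 8) = 11011111111
Bit 8 of A is 1, so AND-ing with the mask clears it to 0.
  01101100111
& 11011111111
-------------
  01001100111

Answer: 01001100111 (615)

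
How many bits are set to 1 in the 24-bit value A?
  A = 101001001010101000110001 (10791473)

101001001010101000110001
1-bits at positions (from bit 0 = LSB): 0, 4, 5, 9, 11, 13, 15, 18, 21, 23
Count = 10

Answer: 10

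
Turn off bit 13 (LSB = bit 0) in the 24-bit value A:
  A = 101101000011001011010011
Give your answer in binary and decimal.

Mask = ~(1 << 13) = 111111111101111111111111
Bit 13 of A is 1, so AND-ing with the mask clears it to 0.
  101101000011001011010011
& 111111111101111111111111
--------------------------
  101101000001001011010011

Answer: 101101000001001011010011 (11801299)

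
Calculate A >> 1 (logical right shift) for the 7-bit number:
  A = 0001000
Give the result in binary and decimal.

Logical shift right by 1: drop the bottom 1 bit(s), prepend 1 zero(s) on the left.
  0001000  ->  keep [000100], discard [0], prepend 0
= 0000100

Answer: 0000100 (4)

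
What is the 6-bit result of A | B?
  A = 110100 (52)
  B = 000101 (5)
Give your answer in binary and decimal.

Apply | to each column (1 where either bit is 1):
  110100
| 000101
--------
  110101

Answer: 110101 (53)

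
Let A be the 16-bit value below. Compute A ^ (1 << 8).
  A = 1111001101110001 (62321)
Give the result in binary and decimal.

Mask = 1 << 8 = 0000000100000000
Bit 8 of A is 1; XOR with the mask flips it to 0.
  1111001101110001
^ 0000000100000000
------------------
  1111001001110001

Answer: 1111001001110001 (62065)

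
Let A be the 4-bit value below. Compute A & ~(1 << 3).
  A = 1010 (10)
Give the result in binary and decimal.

Mask = ~(1 << 3) = 0111
Bit 3 of A is 1, so AND-ing with the mask clears it to 0.
  1010
& 0111
------
  0010

Answer: 0010 (2)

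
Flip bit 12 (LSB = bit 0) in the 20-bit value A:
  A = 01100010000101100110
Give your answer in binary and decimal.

Mask = 1 << 12 = 00000001000000000000
Bit 12 of A is 0; XOR with the mask flips it to 1.
  01100010000101100110
^ 00000001000000000000
----------------------
  01100011000101100110

Answer: 01100011000101100110 (405862)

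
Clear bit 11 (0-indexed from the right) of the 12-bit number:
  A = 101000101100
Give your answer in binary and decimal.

Mask = ~(1 << 11) = 011111111111
Bit 11 of A is 1, so AND-ing with the mask clears it to 0.
  101000101100
& 011111111111
--------------
  001000101100

Answer: 001000101100 (556)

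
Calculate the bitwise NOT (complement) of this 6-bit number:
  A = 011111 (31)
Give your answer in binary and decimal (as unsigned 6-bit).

Flip each bit (0->1, 1->0):
  011111
  100000

Answer: 100000 (32)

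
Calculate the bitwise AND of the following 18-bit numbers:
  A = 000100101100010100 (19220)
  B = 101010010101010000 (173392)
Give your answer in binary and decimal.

Apply & to each column (1 only where both bits are 1):
  000100101100010100
& 101010010101010000
--------------------
  000000000100010000

Answer: 000000000100010000 (272)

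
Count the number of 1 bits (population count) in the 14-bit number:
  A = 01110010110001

01110010110001
1-bits at positions (from bit 0 = LSB): 0, 4, 5, 7, 10, 11, 12
Count = 7

Answer: 7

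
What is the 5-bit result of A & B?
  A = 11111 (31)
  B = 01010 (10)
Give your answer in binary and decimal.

Apply & to each column (1 only where both bits are 1):
  11111
& 01010
-------
  01010

Answer: 01010 (10)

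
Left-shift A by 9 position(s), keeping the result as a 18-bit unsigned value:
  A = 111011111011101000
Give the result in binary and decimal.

Shift left by 9: drop the top 9 bit(s), append 9 zero(s) on the right.
  111011111011101000  ->  discard [111011111], keep [011101000], append 000000000
= 011101000000000000

Answer: 011101000000000000 (118784)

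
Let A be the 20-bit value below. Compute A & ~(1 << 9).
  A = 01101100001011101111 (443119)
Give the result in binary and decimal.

Mask = ~(1 << 9) = 11111111110111111111
Bit 9 of A is 1, so AND-ing with the mask clears it to 0.
  01101100001011101111
& 11111111110111111111
----------------------
  01101100000011101111

Answer: 01101100000011101111 (442607)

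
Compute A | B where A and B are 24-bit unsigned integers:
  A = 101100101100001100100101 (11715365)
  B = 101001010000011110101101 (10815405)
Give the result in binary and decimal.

Apply | to each column (1 where either bit is 1):
  101100101100001100100101
| 101001010000011110101101
--------------------------
  101101111100011110101101

Answer: 101101111100011110101101 (12044205)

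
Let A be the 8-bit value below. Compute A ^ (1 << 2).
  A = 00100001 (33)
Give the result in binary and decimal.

Mask = 1 << 2 = 00000100
Bit 2 of A is 0; XOR with the mask flips it to 1.
  00100001
^ 00000100
----------
  00100101

Answer: 00100101 (37)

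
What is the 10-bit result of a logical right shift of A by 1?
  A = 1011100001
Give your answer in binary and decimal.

Logical shift right by 1: drop the bottom 1 bit(s), prepend 1 zero(s) on the left.
  1011100001  ->  keep [101110000], discard [1], prepend 0
= 0101110000

Answer: 0101110000 (368)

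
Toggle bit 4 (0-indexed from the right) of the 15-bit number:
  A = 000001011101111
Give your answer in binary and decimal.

Mask = 1 << 4 = 000000000010000
Bit 4 of A is 0; XOR with the mask flips it to 1.
  000001011101111
^ 000000000010000
-----------------
  000001011111111

Answer: 000001011111111 (767)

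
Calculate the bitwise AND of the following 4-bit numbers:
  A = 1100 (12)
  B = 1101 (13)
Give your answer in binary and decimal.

Apply & to each column (1 only where both bits are 1):
  1100
& 1101
------
  1100

Answer: 1100 (12)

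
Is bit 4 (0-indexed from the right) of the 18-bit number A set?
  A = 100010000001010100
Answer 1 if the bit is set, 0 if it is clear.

Bit 4 is the 5th from the right.
  100010000001010100
               ^
That bit is 1.

Answer: 1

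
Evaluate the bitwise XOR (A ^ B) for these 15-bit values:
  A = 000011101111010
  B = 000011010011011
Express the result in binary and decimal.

Apply ^ to each column (1 where bits differ):
  000011101111010
^ 000011010011011
-----------------
  000000111100001

Answer: 000000111100001 (481)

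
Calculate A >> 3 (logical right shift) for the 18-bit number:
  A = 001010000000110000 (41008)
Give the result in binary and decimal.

Logical shift right by 3: drop the bottom 3 bit(s), prepend 3 zero(s) on the left.
  001010000000110000  ->  keep [001010000000110], discard [000], prepend 000
= 000001010000000110

Answer: 000001010000000110 (5126)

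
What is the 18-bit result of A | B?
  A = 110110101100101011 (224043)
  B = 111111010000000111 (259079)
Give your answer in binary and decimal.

Apply | to each column (1 where either bit is 1):
  110110101100101011
| 111111010000000111
--------------------
  111111111100101111

Answer: 111111111100101111 (261935)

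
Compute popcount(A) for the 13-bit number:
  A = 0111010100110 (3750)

0111010100110
1-bits at positions (from bit 0 = LSB): 1, 2, 5, 7, 9, 10, 11
Count = 7

Answer: 7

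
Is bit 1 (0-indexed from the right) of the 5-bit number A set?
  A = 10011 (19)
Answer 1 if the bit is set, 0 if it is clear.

Bit 1 is the 2nd from the right.
  10011
     ^
That bit is 1.

Answer: 1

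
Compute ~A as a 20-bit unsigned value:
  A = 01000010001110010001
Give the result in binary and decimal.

Flip each bit (0->1, 1->0):
  01000010001110010001
  10111101110001101110

Answer: 10111101110001101110 (777326)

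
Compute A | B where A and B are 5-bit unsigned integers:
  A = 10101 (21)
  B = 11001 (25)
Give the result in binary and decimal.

Apply | to each column (1 where either bit is 1):
  10101
| 11001
-------
  11101

Answer: 11101 (29)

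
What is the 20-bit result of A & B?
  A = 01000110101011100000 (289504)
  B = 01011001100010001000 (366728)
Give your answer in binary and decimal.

Apply & to each column (1 only where both bits are 1):
  01000110101011100000
& 01011001100010001000
----------------------
  01000000100010000000

Answer: 01000000100010000000 (264320)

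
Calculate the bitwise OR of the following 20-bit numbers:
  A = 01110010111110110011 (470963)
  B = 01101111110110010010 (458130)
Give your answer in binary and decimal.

Apply | to each column (1 where either bit is 1):
  01110010111110110011
| 01101111110110010010
----------------------
  01111111111110110011

Answer: 01111111111110110011 (524211)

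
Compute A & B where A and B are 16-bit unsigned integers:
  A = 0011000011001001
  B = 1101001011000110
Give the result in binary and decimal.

Apply & to each column (1 only where both bits are 1):
  0011000011001001
& 1101001011000110
------------------
  0001000011000000

Answer: 0001000011000000 (4288)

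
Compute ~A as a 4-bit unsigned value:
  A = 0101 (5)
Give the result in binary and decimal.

Flip each bit (0->1, 1->0):
  0101
  1010

Answer: 1010 (10)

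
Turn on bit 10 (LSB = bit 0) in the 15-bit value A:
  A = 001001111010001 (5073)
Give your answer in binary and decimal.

Mask = 1 << 10 = 000010000000000
Bit 10 of A is 0, so OR-ing with the mask flips it to 1.
  001001111010001
| 000010000000000
-----------------
  001011111010001

Answer: 001011111010001 (6097)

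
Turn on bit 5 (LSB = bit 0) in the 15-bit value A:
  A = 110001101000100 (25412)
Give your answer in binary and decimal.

Mask = 1 << 5 = 000000000100000
Bit 5 of A is 0, so OR-ing with the mask flips it to 1.
  110001101000100
| 000000000100000
-----------------
  110001101100100

Answer: 110001101100100 (25444)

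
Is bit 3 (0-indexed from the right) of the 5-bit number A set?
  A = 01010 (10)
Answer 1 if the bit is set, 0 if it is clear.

Bit 3 is the 4th from the right.
  01010
   ^
That bit is 1.

Answer: 1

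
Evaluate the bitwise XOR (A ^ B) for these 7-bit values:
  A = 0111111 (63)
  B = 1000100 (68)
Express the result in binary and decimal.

Apply ^ to each column (1 where bits differ):
  0111111
^ 1000100
---------
  1111011

Answer: 1111011 (123)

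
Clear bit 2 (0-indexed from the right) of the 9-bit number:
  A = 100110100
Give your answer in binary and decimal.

Mask = ~(1 << 2) = 111111011
Bit 2 of A is 1, so AND-ing with the mask clears it to 0.
  100110100
& 111111011
-----------
  100110000

Answer: 100110000 (304)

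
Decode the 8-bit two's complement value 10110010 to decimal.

MSB is 1, so the value is negative. Find the magnitude:
1. Invert bits:  01001101
2. Add 1:        01001110  = 78
3. Apply sign:   -78

Answer: -78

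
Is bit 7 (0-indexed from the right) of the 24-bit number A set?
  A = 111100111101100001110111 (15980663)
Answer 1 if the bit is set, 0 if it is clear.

Bit 7 is the 8th from the right.
  111100111101100001110111
                  ^
That bit is 0.

Answer: 0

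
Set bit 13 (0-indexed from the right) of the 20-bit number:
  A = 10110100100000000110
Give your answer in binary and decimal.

Mask = 1 << 13 = 00000010000000000000
Bit 13 of A is 0, so OR-ing with the mask flips it to 1.
  10110100100000000110
| 00000010000000000000
----------------------
  10110110100000000110

Answer: 10110110100000000110 (747526)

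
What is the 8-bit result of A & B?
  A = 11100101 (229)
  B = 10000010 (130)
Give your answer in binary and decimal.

Apply & to each column (1 only where both bits are 1):
  11100101
& 10000010
----------
  10000000

Answer: 10000000 (128)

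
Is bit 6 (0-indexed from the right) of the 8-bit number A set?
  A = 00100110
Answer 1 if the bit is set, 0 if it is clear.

Bit 6 is the 7th from the right.
  00100110
   ^
That bit is 0.

Answer: 0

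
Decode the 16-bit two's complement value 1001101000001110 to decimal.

MSB is 1, so the value is negative. Find the magnitude:
1. Invert bits:  0110010111110001
2. Add 1:        0110010111110010  = 26098
3. Apply sign:   -26098

Answer: -26098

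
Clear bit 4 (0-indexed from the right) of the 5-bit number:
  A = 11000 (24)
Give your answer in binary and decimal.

Mask = ~(1 << 4) = 01111
Bit 4 of A is 1, so AND-ing with the mask clears it to 0.
  11000
& 01111
-------
  01000

Answer: 01000 (8)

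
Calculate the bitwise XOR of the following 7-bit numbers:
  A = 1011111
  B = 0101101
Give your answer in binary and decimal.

Apply ^ to each column (1 where bits differ):
  1011111
^ 0101101
---------
  1110010

Answer: 1110010 (114)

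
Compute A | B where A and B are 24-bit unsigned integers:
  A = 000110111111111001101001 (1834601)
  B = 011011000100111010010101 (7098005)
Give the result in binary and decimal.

Apply | to each column (1 where either bit is 1):
  000110111111111001101001
| 011011000100111010010101
--------------------------
  011111111111111011111101

Answer: 011111111111111011111101 (8388349)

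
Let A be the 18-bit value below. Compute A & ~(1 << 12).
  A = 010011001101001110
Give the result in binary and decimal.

Mask = ~(1 << 12) = 111110111111111111
Bit 12 of A is 1, so AND-ing with the mask clears it to 0.
  010011001101001110
& 111110111111111111
--------------------
  010010001101001110

Answer: 010010001101001110 (74574)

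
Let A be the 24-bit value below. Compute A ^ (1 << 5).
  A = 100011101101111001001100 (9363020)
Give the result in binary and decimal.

Mask = 1 << 5 = 000000000000000000100000
Bit 5 of A is 0; XOR with the mask flips it to 1.
  100011101101111001001100
^ 000000000000000000100000
--------------------------
  100011101101111001101100

Answer: 100011101101111001101100 (9363052)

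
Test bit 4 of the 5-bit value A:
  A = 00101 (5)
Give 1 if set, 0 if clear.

Bit 4 is the 5th from the right.
  00101
  ^
That bit is 0.

Answer: 0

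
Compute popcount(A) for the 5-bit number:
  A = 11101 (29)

11101
1-bits at positions (from bit 0 = LSB): 0, 2, 3, 4
Count = 4

Answer: 4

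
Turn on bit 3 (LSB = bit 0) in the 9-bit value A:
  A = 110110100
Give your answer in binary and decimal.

Mask = 1 << 3 = 000001000
Bit 3 of A is 0, so OR-ing with the mask flips it to 1.
  110110100
| 000001000
-----------
  110111100

Answer: 110111100 (444)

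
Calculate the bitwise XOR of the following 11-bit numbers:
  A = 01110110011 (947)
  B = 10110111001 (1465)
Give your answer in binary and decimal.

Apply ^ to each column (1 where bits differ):
  01110110011
^ 10110111001
-------------
  11000001010

Answer: 11000001010 (1546)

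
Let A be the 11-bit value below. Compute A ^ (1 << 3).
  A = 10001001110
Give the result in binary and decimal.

Mask = 1 << 3 = 00000001000
Bit 3 of A is 1; XOR with the mask flips it to 0.
  10001001110
^ 00000001000
-------------
  10001000110

Answer: 10001000110 (1094)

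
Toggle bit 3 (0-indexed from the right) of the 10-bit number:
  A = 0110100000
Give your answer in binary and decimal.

Mask = 1 << 3 = 0000001000
Bit 3 of A is 0; XOR with the mask flips it to 1.
  0110100000
^ 0000001000
------------
  0110101000

Answer: 0110101000 (424)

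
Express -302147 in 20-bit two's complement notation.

1. Binary of +302147:  01001001110001000011
2. Invert bits:     10110110001110111100
3. Add 1:           10110110001110111101

Answer: 10110110001110111101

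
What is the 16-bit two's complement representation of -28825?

1. Binary of +28825:  0111000010011001
2. Invert bits:     1000111101100110
3. Add 1:           1000111101100111

Answer: 1000111101100111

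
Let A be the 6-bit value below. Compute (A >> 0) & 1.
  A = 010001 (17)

Bit 0 is the 1st from the right.
  010001
       ^
That bit is 1.

Answer: 1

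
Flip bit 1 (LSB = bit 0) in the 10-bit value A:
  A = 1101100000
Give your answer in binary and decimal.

Mask = 1 << 1 = 0000000010
Bit 1 of A is 0; XOR with the mask flips it to 1.
  1101100000
^ 0000000010
------------
  1101100010

Answer: 1101100010 (866)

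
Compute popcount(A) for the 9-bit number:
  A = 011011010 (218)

011011010
1-bits at positions (from bit 0 = LSB): 1, 3, 4, 6, 7
Count = 5

Answer: 5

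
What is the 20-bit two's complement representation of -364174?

1. Binary of +364174:  01011000111010001110
2. Invert bits:     10100111000101110001
3. Add 1:           10100111000101110010

Answer: 10100111000101110010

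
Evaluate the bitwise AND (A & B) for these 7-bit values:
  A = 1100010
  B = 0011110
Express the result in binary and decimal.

Apply & to each column (1 only where both bits are 1):
  1100010
& 0011110
---------
  0000010

Answer: 0000010 (2)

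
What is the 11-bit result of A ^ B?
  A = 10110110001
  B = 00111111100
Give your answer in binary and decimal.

Apply ^ to each column (1 where bits differ):
  10110110001
^ 00111111100
-------------
  10001001101

Answer: 10001001101 (1101)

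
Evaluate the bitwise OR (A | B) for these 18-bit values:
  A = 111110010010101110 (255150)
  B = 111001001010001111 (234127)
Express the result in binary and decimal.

Apply | to each column (1 where either bit is 1):
  111110010010101110
| 111001001010001111
--------------------
  111111011010101111

Answer: 111111011010101111 (259759)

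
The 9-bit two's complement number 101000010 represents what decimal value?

MSB is 1, so the value is negative. Find the magnitude:
1. Invert bits:  010111101
2. Add 1:        010111110  = 190
3. Apply sign:   -190

Answer: -190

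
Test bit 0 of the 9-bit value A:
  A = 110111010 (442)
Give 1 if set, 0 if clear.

Bit 0 is the 1st from the right.
  110111010
          ^
That bit is 0.

Answer: 0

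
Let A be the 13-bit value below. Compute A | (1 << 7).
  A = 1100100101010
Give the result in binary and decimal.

Mask = 1 << 7 = 0000010000000
Bit 7 of A is 0, so OR-ing with the mask flips it to 1.
  1100100101010
| 0000010000000
---------------
  1100110101010

Answer: 1100110101010 (6570)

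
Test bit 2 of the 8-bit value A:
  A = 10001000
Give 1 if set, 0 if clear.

Bit 2 is the 3rd from the right.
  10001000
       ^
That bit is 0.

Answer: 0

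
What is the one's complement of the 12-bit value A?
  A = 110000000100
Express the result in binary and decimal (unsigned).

Flip each bit (0->1, 1->0):
  110000000100
  001111111011

Answer: 001111111011 (1019)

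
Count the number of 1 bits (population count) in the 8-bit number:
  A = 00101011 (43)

00101011
1-bits at positions (from bit 0 = LSB): 0, 1, 3, 5
Count = 4

Answer: 4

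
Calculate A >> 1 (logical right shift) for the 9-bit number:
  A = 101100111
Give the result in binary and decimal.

Logical shift right by 1: drop the bottom 1 bit(s), prepend 1 zero(s) on the left.
  101100111  ->  keep [10110011], discard [1], prepend 0
= 010110011

Answer: 010110011 (179)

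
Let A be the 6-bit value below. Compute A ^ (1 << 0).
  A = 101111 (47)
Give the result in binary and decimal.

Mask = 1 << 0 = 000001
Bit 0 of A is 1; XOR with the mask flips it to 0.
  101111
^ 000001
--------
  101110

Answer: 101110 (46)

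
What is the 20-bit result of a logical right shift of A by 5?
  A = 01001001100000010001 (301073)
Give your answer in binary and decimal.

Logical shift right by 5: drop the bottom 5 bit(s), prepend 5 zero(s) on the left.
  01001001100000010001  ->  keep [010010011000000], discard [10001], prepend 00000
= 00000010010011000000

Answer: 00000010010011000000 (9408)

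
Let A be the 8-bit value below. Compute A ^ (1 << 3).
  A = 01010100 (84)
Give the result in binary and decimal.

Mask = 1 << 3 = 00001000
Bit 3 of A is 0; XOR with the mask flips it to 1.
  01010100
^ 00001000
----------
  01011100

Answer: 01011100 (92)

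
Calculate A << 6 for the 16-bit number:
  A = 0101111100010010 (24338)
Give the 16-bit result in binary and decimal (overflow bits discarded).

Shift left by 6: drop the top 6 bit(s), append 6 zero(s) on the right.
  0101111100010010  ->  discard [010111], keep [1100010010], append 000000
= 1100010010000000

Answer: 1100010010000000 (50304)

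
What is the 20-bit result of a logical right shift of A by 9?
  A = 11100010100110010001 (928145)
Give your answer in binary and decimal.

Logical shift right by 9: drop the bottom 9 bit(s), prepend 9 zero(s) on the left.
  11100010100110010001  ->  keep [11100010100], discard [110010001], prepend 000000000
= 00000000011100010100

Answer: 00000000011100010100 (1812)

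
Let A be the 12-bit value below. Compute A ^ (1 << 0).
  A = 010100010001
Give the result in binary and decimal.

Mask = 1 << 0 = 000000000001
Bit 0 of A is 1; XOR with the mask flips it to 0.
  010100010001
^ 000000000001
--------------
  010100010000

Answer: 010100010000 (1296)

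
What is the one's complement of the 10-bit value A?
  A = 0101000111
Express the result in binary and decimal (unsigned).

Flip each bit (0->1, 1->0):
  0101000111
  1010111000

Answer: 1010111000 (696)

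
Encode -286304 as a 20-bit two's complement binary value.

1. Binary of +286304:  01000101111001100000
2. Invert bits:     10111010000110011111
3. Add 1:           10111010000110100000

Answer: 10111010000110100000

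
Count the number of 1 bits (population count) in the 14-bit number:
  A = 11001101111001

11001101111001
1-bits at positions (from bit 0 = LSB): 0, 3, 4, 5, 6, 8, 9, 12, 13
Count = 9

Answer: 9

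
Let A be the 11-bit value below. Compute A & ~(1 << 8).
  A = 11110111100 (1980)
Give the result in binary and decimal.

Mask = ~(1 << 8) = 11011111111
Bit 8 of A is 1, so AND-ing with the mask clears it to 0.
  11110111100
& 11011111111
-------------
  11010111100

Answer: 11010111100 (1724)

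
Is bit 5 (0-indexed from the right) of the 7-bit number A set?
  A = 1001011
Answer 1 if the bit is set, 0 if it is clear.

Bit 5 is the 6th from the right.
  1001011
   ^
That bit is 0.

Answer: 0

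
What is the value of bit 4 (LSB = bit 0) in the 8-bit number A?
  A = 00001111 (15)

Bit 4 is the 5th from the right.
  00001111
     ^
That bit is 0.

Answer: 0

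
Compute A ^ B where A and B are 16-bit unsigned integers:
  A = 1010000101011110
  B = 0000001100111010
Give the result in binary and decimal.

Apply ^ to each column (1 where bits differ):
  1010000101011110
^ 0000001100111010
------------------
  1010001001100100

Answer: 1010001001100100 (41572)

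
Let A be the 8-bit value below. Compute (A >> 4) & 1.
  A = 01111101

Bit 4 is the 5th from the right.
  01111101
     ^
That bit is 1.

Answer: 1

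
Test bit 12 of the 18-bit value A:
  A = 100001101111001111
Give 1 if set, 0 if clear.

Bit 12 is the 13th from the right.
  100001101111001111
       ^
That bit is 1.

Answer: 1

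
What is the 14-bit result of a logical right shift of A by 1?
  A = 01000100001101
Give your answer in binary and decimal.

Logical shift right by 1: drop the bottom 1 bit(s), prepend 1 zero(s) on the left.
  01000100001101  ->  keep [0100010000110], discard [1], prepend 0
= 00100010000110

Answer: 00100010000110 (2182)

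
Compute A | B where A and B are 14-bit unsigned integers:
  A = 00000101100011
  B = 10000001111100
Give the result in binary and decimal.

Apply | to each column (1 where either bit is 1):
  00000101100011
| 10000001111100
----------------
  10000101111111

Answer: 10000101111111 (8575)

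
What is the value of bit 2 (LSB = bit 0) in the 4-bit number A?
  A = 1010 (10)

Bit 2 is the 3rd from the right.
  1010
   ^
That bit is 0.

Answer: 0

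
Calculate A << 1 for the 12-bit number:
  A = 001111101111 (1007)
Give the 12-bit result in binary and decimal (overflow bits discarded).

Shift left by 1: drop the top 1 bit(s), append 1 zero(s) on the right.
  001111101111  ->  discard [0], keep [01111101111], append 0
= 011111011110

Answer: 011111011110 (2014)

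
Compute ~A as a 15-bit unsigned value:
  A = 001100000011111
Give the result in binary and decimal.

Flip each bit (0->1, 1->0):
  001100000011111
  110011111100000

Answer: 110011111100000 (26592)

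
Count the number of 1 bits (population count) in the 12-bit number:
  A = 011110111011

011110111011
1-bits at positions (from bit 0 = LSB): 0, 1, 3, 4, 5, 7, 8, 9, 10
Count = 9

Answer: 9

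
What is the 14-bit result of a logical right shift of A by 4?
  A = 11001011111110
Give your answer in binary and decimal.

Logical shift right by 4: drop the bottom 4 bit(s), prepend 4 zero(s) on the left.
  11001011111110  ->  keep [1100101111], discard [1110], prepend 0000
= 00001100101111

Answer: 00001100101111 (815)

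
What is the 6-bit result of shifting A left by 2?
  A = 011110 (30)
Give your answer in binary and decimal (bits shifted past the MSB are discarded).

Shift left by 2: drop the top 2 bit(s), append 2 zero(s) on the right.
  011110  ->  discard [01], keep [1110], append 00
= 111000

Answer: 111000 (56)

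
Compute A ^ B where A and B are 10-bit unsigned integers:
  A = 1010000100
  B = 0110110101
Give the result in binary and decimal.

Apply ^ to each column (1 where bits differ):
  1010000100
^ 0110110101
------------
  1100110001

Answer: 1100110001 (817)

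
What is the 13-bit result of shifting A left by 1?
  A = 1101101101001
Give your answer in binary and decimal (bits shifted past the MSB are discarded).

Shift left by 1: drop the top 1 bit(s), append 1 zero(s) on the right.
  1101101101001  ->  discard [1], keep [101101101001], append 0
= 1011011010010

Answer: 1011011010010 (5842)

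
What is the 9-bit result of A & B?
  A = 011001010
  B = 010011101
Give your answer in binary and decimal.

Apply & to each column (1 only where both bits are 1):
  011001010
& 010011101
-----------
  010001000

Answer: 010001000 (136)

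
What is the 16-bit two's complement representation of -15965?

1. Binary of +15965:  0011111001011101
2. Invert bits:     1100000110100010
3. Add 1:           1100000110100011

Answer: 1100000110100011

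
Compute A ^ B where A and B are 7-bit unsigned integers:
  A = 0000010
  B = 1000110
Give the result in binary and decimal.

Apply ^ to each column (1 where bits differ):
  0000010
^ 1000110
---------
  1000100

Answer: 1000100 (68)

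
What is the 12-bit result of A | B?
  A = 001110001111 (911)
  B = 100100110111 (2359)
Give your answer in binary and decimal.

Apply | to each column (1 where either bit is 1):
  001110001111
| 100100110111
--------------
  101110111111

Answer: 101110111111 (3007)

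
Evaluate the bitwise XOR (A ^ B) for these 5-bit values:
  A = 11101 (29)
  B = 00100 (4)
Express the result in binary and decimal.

Apply ^ to each column (1 where bits differ):
  11101
^ 00100
-------
  11001

Answer: 11001 (25)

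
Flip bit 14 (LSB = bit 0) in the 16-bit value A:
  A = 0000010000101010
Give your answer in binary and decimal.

Mask = 1 << 14 = 0100000000000000
Bit 14 of A is 0; XOR with the mask flips it to 1.
  0000010000101010
^ 0100000000000000
------------------
  0100010000101010

Answer: 0100010000101010 (17450)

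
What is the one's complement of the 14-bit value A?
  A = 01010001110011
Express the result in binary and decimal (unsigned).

Flip each bit (0->1, 1->0):
  01010001110011
  10101110001100

Answer: 10101110001100 (11148)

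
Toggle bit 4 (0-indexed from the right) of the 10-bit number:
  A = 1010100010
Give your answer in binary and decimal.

Mask = 1 << 4 = 0000010000
Bit 4 of A is 0; XOR with the mask flips it to 1.
  1010100010
^ 0000010000
------------
  1010110010

Answer: 1010110010 (690)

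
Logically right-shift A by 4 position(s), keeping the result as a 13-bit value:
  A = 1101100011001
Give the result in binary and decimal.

Logical shift right by 4: drop the bottom 4 bit(s), prepend 4 zero(s) on the left.
  1101100011001  ->  keep [110110001], discard [1001], prepend 0000
= 0000110110001

Answer: 0000110110001 (433)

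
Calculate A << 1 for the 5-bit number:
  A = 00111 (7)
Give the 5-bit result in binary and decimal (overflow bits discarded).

Shift left by 1: drop the top 1 bit(s), append 1 zero(s) on the right.
  00111  ->  discard [0], keep [0111], append 0
= 01110

Answer: 01110 (14)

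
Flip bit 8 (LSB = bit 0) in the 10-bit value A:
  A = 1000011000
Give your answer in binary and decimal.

Mask = 1 << 8 = 0100000000
Bit 8 of A is 0; XOR with the mask flips it to 1.
  1000011000
^ 0100000000
------------
  1100011000

Answer: 1100011000 (792)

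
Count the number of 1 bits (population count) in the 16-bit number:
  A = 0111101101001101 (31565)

0111101101001101
1-bits at positions (from bit 0 = LSB): 0, 2, 3, 6, 8, 9, 11, 12, 13, 14
Count = 10

Answer: 10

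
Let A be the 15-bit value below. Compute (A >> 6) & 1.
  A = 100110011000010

Bit 6 is the 7th from the right.
  100110011000010
          ^
That bit is 1.

Answer: 1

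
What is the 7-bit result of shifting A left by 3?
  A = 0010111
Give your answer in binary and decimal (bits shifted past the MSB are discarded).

Shift left by 3: drop the top 3 bit(s), append 3 zero(s) on the right.
  0010111  ->  discard [001], keep [0111], append 000
= 0111000

Answer: 0111000 (56)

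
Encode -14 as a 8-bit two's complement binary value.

1. Binary of +14:  00001110
2. Invert bits:     11110001
3. Add 1:           11110010

Answer: 11110010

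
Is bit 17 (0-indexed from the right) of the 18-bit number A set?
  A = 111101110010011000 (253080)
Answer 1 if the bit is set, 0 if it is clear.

Bit 17 is the 18th from the right.
  111101110010011000
  ^
That bit is 1.

Answer: 1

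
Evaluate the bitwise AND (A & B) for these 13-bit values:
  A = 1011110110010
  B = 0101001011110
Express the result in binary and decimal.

Apply & to each column (1 only where both bits are 1):
  1011110110010
& 0101001011110
---------------
  0001000010010

Answer: 0001000010010 (530)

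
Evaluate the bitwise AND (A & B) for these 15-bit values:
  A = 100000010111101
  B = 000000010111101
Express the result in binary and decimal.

Apply & to each column (1 only where both bits are 1):
  100000010111101
& 000000010111101
-----------------
  000000010111101

Answer: 000000010111101 (189)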